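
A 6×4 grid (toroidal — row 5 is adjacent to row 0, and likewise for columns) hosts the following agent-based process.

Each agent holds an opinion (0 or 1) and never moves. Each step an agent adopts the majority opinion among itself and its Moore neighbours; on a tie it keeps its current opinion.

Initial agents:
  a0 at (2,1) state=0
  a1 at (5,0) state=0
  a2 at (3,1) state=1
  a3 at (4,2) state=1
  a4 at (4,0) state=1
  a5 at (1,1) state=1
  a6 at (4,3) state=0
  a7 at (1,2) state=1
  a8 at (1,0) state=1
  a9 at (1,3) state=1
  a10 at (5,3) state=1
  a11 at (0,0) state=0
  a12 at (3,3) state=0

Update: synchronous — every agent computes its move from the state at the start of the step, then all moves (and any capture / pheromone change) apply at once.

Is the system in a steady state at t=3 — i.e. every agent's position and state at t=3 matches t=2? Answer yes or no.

no

t=1: a0@(2,1):1 a1@(5,0):0 a2@(3,1):1 a3@(4,2):1 a4@(4,0):1 a5@(1,1):1 a6@(4,3):0 a7@(1,2):1 a8@(1,0):1 a9@(1,3):1 a10@(5,3):1 a11@(0,0):1 a12@(3,3):0
t=2: a0@(2,1):1 a1@(5,0):1 a2@(3,1):1 a3@(4,2):1 a4@(4,0):1 a5@(1,1):1 a6@(4,3):0 a7@(1,2):1 a8@(1,0):1 a9@(1,3):1 a10@(5,3):1 a11@(0,0):1 a12@(3,3):0
t=3: a0@(2,1):1 a1@(5,0):1 a2@(3,1):1 a3@(4,2):1 a4@(4,0):1 a5@(1,1):1 a6@(4,3):1 a7@(1,2):1 a8@(1,0):1 a9@(1,3):1 a10@(5,3):1 a11@(0,0):1 a12@(3,3):0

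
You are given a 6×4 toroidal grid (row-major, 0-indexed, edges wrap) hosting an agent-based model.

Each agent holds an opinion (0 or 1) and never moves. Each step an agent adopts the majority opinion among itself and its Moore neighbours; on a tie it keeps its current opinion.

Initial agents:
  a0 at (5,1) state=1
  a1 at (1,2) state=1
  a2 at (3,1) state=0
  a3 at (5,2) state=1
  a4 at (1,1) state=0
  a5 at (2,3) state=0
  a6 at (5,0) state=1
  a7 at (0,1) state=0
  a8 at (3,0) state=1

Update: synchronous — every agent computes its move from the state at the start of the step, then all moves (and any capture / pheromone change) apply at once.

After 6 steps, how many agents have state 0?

t=1: a0@(5,1):1 a1@(1,2):0 a2@(3,1):0 a3@(5,2):1 a4@(1,1):0 a5@(2,3):1 a6@(5,0):1 a7@(0,1):1 a8@(3,0):0
t=2: a0@(5,1):1 a1@(1,2):0 a2@(3,1):0 a3@(5,2):1 a4@(1,1):0 a5@(2,3):0 a6@(5,0):1 a7@(0,1):1 a8@(3,0):0
t=3: (unchanged — steady state)

5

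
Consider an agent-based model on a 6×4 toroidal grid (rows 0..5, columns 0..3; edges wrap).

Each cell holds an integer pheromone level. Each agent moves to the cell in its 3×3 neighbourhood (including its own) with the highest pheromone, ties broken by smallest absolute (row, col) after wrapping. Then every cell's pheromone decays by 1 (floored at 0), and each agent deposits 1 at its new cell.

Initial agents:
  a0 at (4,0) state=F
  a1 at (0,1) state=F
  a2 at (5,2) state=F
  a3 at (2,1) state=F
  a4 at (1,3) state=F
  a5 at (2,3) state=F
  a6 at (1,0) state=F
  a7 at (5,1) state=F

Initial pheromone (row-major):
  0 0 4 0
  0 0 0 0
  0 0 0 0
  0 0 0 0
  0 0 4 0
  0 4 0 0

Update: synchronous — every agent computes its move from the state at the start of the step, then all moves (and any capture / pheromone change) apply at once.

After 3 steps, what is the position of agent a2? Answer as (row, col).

t=1: a0@(5,1) a1@(0,2) a2@(0,2) a3@(1,0) a4@(0,2) a5@(1,0) a6@(0,0) a7@(0,2) | pheromone: 1 0 7 0 / 2 0 0 0 / 0 0 0 0 / 0 0 0 0 / 0 0 3 0 / 0 4 0 0
t=2: a0@(0,2) a1@(0,2) a2@(0,2) a3@(1,0) a4@(0,2) a5@(1,0) a6@(5,1) a7@(0,2) | pheromone: 0 0 11 0 / 3 0 0 0 / 0 0 0 0 / 0 0 0 0 / 0 0 2 0 / 0 4 0 0
t=3: a0@(0,2) a1@(0,2) a2@(0,2) a3@(1,0) a4@(0,2) a5@(1,0) a6@(0,2) a7@(0,2) | pheromone: 0 0 16 0 / 4 0 0 0 / 0 0 0 0 / 0 0 0 0 / 0 0 1 0 / 0 3 0 0

(0, 2)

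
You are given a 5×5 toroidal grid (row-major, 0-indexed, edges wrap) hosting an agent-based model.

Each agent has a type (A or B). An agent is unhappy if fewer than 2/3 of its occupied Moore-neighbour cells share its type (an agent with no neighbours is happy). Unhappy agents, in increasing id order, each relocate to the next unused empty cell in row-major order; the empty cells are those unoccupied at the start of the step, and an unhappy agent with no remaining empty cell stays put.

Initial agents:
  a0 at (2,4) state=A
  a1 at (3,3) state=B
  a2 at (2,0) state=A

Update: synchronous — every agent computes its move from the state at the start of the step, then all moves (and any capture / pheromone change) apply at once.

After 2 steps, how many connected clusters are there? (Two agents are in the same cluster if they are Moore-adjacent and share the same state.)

3

t=1: a0@(0,0):A a1@(0,1):B a2@(2,0):A
t=2: a0@(0,2):A a1@(0,3):B a2@(2,0):A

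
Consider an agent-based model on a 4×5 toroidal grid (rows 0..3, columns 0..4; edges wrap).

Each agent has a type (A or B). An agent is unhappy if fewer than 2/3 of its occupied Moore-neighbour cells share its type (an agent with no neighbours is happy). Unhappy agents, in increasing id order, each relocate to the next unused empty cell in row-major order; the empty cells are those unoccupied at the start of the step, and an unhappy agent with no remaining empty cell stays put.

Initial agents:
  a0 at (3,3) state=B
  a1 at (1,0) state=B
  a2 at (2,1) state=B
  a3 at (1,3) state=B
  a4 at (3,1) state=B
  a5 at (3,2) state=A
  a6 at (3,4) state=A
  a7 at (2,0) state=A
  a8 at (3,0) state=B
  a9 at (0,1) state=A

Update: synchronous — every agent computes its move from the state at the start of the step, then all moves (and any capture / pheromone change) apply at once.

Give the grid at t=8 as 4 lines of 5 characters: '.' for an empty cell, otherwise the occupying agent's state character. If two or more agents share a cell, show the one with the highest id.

t=1: a0@(0,0):B a1@(0,2):B a2@(0,3):B a3@(1,3):B a4@(0,4):B a5@(1,1):A a6@(1,2):A a7@(1,4):A a8@(2,2):B a9@(2,3):A
t=2: a0@(0,1):B a1@(1,0):B a2@(2,0):B a3@(2,1):B a4@(0,4):B a5@(2,4):A a6@(3,0):A a7@(3,1):A a8@(3,2):B a9@(3,3):A
t=3: a0@(0,0):B a1@(1,0):B a2@(0,2):B a3@(0,3):B a4@(1,1):B a5@(1,2):A a6@(1,3):A a7@(1,4):A a8@(2,2):B a9@(2,3):A
t=4: a0@(0,0):B a1@(1,0):B a2@(0,1):B a3@(0,4):B a4@(1,1):B a5@(2,0):A a6@(2,1):A a7@(2,4):A a8@(3,0):B a9@(2,3):A
t=5: a0@(0,0):B a1@(0,2):B a2@(0,1):B a3@(0,4):B a4@(0,3):B a5@(1,2):A a6@(1,3):A a7@(1,4):A a8@(2,2):B a9@(2,3):A
t=6: a0@(0,0):B a1@(1,0):B a2@(0,1):B a3@(1,1):B a4@(2,0):B a5@(2,1):A a6@(2,4):A a7@(3,0):A a8@(3,1):B a9@(2,3):A
t=7: a0@(0,0):B a1@(1,0):B a2@(0,1):B a3@(1,1):B a4@(0,2):B a5@(0,3):A a6@(0,4):A a7@(1,2):A a8@(1,3):B a9@(2,3):A
t=8: a0@(0,0):B a1@(1,0):B a2@(0,1):B a3@(1,1):B a4@(1,4):B a5@(2,0):A a6@(2,1):A a7@(2,2):A a8@(2,4):B a9@(3,0):A

BB...
BB..B
AAA.B
A....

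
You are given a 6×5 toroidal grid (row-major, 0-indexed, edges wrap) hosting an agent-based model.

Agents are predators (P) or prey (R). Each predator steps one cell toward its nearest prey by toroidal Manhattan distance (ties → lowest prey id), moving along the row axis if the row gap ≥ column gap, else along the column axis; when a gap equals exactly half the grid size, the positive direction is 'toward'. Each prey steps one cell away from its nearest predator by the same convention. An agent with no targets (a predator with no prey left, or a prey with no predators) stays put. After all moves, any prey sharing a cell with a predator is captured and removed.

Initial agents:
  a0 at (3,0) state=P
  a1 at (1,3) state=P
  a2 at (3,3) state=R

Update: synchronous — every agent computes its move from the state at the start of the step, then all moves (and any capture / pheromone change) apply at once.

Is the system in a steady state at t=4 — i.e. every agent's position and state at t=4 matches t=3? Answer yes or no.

t=1: a0@(3,4):P a1@(2,3):P a2@(3,2):R
t=2: a0@(3,3):P a1@(3,3):P a2@(3,1):R
t=3: a0@(3,2):P a1@(3,2):P a2@(3,0):R
t=4: a0@(3,1):P a1@(3,1):P a2@(3,4):R

no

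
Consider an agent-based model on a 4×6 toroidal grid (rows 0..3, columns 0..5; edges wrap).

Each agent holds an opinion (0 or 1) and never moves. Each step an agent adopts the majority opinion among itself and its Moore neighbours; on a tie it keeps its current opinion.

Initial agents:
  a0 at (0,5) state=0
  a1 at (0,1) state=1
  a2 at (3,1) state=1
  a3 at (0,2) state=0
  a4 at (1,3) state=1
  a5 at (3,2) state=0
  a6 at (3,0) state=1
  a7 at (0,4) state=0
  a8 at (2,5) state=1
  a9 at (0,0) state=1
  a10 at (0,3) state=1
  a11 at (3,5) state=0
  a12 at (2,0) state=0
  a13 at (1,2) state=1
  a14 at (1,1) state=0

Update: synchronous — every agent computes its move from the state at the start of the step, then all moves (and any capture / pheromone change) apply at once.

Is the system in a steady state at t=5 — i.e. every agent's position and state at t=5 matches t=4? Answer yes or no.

no

t=1: a0@(0,5):0 a1@(0,1):1 a2@(3,1):1 a3@(0,2):1 a4@(1,3):1 a5@(3,2):1 a6@(3,0):1 a7@(0,4):0 a8@(2,5):1 a9@(0,0):1 a10@(0,3):1 a11@(3,5):0 a12@(2,0):0 a13@(1,2):1 a14@(1,1):0
t=2: a0@(0,5):0 a1@(0,1):1 a2@(3,1):1 a3@(0,2):1 a4@(1,3):1 a5@(3,2):1 a6@(3,0):1 a7@(0,4):0 a8@(2,5):1 a9@(0,0):1 a10@(0,3):1 a11@(3,5):0 a12@(2,0):0 a13@(1,2):1 a14@(1,1):1
t=3: a0@(0,5):0 a1@(0,1):1 a2@(3,1):1 a3@(0,2):1 a4@(1,3):1 a5@(3,2):1 a6@(3,0):1 a7@(0,4):0 a8@(2,5):1 a9@(0,0):1 a10@(0,3):1 a11@(3,5):0 a12@(2,0):1 a13@(1,2):1 a14@(1,1):1
t=4: a0@(0,5):0 a1@(0,1):1 a2@(3,1):1 a3@(0,2):1 a4@(1,3):1 a5@(3,2):1 a6@(3,0):1 a7@(0,4):0 a8@(2,5):1 a9@(0,0):1 a10@(0,3):1 a11@(3,5):1 a12@(2,0):1 a13@(1,2):1 a14@(1,1):1
t=5: a0@(0,5):1 a1@(0,1):1 a2@(3,1):1 a3@(0,2):1 a4@(1,3):1 a5@(3,2):1 a6@(3,0):1 a7@(0,4):1 a8@(2,5):1 a9@(0,0):1 a10@(0,3):1 a11@(3,5):1 a12@(2,0):1 a13@(1,2):1 a14@(1,1):1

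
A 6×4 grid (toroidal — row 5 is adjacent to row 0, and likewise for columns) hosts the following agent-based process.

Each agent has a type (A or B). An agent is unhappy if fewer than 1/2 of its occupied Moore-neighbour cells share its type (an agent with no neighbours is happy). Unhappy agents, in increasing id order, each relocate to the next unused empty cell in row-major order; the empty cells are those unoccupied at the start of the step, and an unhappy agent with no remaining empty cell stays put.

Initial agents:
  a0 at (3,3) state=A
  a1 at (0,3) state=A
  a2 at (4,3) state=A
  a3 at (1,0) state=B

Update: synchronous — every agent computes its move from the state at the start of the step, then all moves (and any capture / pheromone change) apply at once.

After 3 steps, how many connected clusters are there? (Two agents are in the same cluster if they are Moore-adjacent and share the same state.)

t=1: a0@(3,3):A a1@(0,0):A a2@(4,3):A a3@(0,1):B
t=2: a0@(3,3):A a1@(0,2):A a2@(4,3):A a3@(0,3):B
t=3: a0@(3,3):A a1@(0,0):A a2@(4,3):A a3@(0,1):B

3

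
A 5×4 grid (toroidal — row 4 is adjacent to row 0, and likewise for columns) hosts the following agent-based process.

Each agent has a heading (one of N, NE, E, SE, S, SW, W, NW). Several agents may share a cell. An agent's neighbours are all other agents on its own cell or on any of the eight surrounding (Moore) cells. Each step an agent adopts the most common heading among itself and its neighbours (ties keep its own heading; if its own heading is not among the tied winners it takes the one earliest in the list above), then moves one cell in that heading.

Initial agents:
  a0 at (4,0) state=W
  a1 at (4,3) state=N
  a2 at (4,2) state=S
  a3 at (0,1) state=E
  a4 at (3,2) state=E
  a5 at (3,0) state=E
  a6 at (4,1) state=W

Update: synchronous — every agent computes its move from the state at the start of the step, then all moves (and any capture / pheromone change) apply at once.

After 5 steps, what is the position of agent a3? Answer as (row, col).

t=1: a0@(4,3):W a1@(4,0):E a2@(4,3):E a3@(0,0):W a4@(3,3):E a5@(3,3):W a6@(4,2):E
t=2: a0@(4,0):E a1@(4,1):E a2@(4,0):E a3@(0,3):W a4@(3,0):E a5@(3,0):E a6@(4,3):E
t=3: a0@(4,1):E a1@(4,2):E a2@(4,1):E a3@(0,0):E a4@(3,1):E a5@(3,1):E a6@(4,0):E
t=4: a0@(4,2):E a1@(4,3):E a2@(4,2):E a3@(0,1):E a4@(3,2):E a5@(3,2):E a6@(4,1):E
t=5: a0@(4,3):E a1@(4,0):E a2@(4,3):E a3@(0,2):E a4@(3,3):E a5@(3,3):E a6@(4,2):E

(0, 2)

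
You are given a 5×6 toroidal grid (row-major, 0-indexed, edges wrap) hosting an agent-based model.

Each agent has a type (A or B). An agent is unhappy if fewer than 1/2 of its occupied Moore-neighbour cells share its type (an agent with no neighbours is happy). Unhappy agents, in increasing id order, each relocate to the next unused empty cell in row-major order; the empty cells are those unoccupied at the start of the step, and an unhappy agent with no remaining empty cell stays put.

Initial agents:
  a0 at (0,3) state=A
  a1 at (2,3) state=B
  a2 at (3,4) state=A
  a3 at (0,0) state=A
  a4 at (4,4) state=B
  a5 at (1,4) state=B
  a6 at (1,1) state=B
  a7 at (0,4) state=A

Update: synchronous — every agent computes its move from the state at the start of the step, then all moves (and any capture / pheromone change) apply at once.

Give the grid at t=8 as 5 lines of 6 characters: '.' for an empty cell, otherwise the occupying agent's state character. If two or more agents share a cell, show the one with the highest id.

t=1: a0@(0,1):A a1@(2,3):B a2@(0,2):A a3@(0,5):A a4@(1,0):B a5@(1,2):B a6@(1,3):B a7@(1,5):A
t=2: a0@(0,0):A a1@(2,3):B a2@(0,3):A a3@(0,5):A a4@(0,4):B a5@(1,2):B a6@(1,3):B a7@(1,5):A
t=3: a0@(0,0):A a1@(2,3):B a2@(0,1):A a3@(0,5):A a4@(0,2):B a5@(1,2):B a6@(1,3):B a7@(1,5):A
t=4: a0@(0,0):A a1@(2,3):B a2@(0,3):A a3@(0,5):A a4@(0,2):B a5@(1,2):B a6@(1,3):B a7@(1,5):A
t=5: a0@(0,0):A a1@(2,3):B a2@(0,1):A a3@(0,5):A a4@(0,2):B a5@(1,2):B a6@(1,3):B a7@(1,5):A
t=6: a0@(0,0):A a1@(2,3):B a2@(0,3):A a3@(0,5):A a4@(0,2):B a5@(1,2):B a6@(1,3):B a7@(1,5):A
t=7: a0@(0,0):A a1@(2,3):B a2@(0,1):A a3@(0,5):A a4@(0,2):B a5@(1,2):B a6@(1,3):B a7@(1,5):A
t=8: a0@(0,0):A a1@(2,3):B a2@(0,3):A a3@(0,5):A a4@(0,2):B a5@(1,2):B a6@(1,3):B a7@(1,5):A

A.BA.A
..BB.A
...B..
......
......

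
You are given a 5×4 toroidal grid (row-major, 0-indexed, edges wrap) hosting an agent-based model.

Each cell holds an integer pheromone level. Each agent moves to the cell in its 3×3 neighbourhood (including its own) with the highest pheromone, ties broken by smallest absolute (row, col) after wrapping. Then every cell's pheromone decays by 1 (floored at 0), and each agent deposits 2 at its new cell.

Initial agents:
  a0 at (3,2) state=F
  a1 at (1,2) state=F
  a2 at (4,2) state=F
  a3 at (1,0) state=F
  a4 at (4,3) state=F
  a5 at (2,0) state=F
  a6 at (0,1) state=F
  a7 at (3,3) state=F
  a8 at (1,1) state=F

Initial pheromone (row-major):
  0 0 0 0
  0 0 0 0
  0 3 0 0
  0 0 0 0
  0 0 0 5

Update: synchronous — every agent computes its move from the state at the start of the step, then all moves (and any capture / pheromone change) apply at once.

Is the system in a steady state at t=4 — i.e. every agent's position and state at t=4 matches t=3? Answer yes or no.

yes

t=1: a0@(4,3) a1@(2,1) a2@(4,3) a3@(2,1) a4@(4,3) a5@(2,1) a6@(0,0) a7@(4,3) a8@(2,1) | pheromone: 2 0 0 0 / 0 0 0 0 / 0 10 0 0 / 0 0 0 0 / 0 0 0 12
t=2: a0@(4,3) a1@(2,1) a2@(4,3) a3@(2,1) a4@(4,3) a5@(2,1) a6@(4,3) a7@(4,3) a8@(2,1) | pheromone: 1 0 0 0 / 0 0 0 0 / 0 17 0 0 / 0 0 0 0 / 0 0 0 21
t=3: a0@(4,3) a1@(2,1) a2@(4,3) a3@(2,1) a4@(4,3) a5@(2,1) a6@(4,3) a7@(4,3) a8@(2,1) | pheromone: 0 0 0 0 / 0 0 0 0 / 0 24 0 0 / 0 0 0 0 / 0 0 0 30
t=4: a0@(4,3) a1@(2,1) a2@(4,3) a3@(2,1) a4@(4,3) a5@(2,1) a6@(4,3) a7@(4,3) a8@(2,1) | pheromone: 0 0 0 0 / 0 0 0 0 / 0 31 0 0 / 0 0 0 0 / 0 0 0 39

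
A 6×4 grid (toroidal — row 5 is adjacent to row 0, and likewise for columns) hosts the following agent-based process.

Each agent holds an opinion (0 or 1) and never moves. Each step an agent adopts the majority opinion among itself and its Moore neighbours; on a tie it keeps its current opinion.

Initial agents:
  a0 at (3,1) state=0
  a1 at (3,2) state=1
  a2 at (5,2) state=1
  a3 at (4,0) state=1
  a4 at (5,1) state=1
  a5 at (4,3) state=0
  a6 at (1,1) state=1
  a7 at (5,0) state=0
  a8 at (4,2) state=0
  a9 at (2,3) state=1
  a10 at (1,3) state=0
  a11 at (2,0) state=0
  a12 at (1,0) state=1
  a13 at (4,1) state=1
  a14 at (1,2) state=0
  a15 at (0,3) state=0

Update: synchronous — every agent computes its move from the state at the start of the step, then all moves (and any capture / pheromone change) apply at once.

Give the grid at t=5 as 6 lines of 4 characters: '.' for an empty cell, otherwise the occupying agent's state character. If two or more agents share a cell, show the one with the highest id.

t=1: a0@(3,1):0 a1@(3,2):1 a2@(5,2):1 a3@(4,0):1 a4@(5,1):1 a5@(4,3):0 a6@(1,1):1 a7@(5,0):0 a8@(4,2):1 a9@(2,3):1 a10@(1,3):0 a11@(2,0):0 a12@(1,0):1 a13@(4,1):1 a14@(1,2):0 a15@(0,3):0
t=2: a0@(3,1):1 a1@(3,2):1 a2@(5,2):1 a3@(4,0):1 a4@(5,1):1 a5@(4,3):1 a6@(1,1):1 a7@(5,0):0 a8@(4,2):1 a9@(2,3):1 a10@(1,3):0 a11@(2,0):0 a12@(1,0):1 a13@(4,1):1 a14@(1,2):0 a15@(0,3):0
t=3: a0@(3,1):1 a1@(3,2):1 a2@(5,2):1 a3@(4,0):1 a4@(5,1):1 a5@(4,3):1 a6@(1,1):1 a7@(5,0):1 a8@(4,2):1 a9@(2,3):1 a10@(1,3):0 a11@(2,0):1 a12@(1,0):1 a13@(4,1):1 a14@(1,2):0 a15@(0,3):0
t=4: (unchanged — steady state)

...0
1100
1..1
.11.
1111
111.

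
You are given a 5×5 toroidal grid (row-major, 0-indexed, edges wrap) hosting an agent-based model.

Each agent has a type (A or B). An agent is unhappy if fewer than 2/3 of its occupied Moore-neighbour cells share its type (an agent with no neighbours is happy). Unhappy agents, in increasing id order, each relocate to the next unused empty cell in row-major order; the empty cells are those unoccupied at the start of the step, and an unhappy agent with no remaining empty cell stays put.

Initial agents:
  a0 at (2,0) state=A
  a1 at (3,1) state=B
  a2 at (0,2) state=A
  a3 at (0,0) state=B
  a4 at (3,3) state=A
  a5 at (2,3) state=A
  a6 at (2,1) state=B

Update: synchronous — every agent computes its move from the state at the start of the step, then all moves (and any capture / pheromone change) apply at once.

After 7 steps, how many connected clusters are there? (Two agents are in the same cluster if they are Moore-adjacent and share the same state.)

t=1: a0@(0,1):A a1@(0,3):B a2@(0,2):A a3@(0,0):B a4@(3,3):A a5@(2,3):A a6@(0,4):B
t=2: a0@(1,0):A a1@(1,1):B a2@(1,2):A a3@(1,3):B a4@(3,3):A a5@(2,3):A a6@(0,4):B
t=3: a0@(0,0):A a1@(0,1):B a2@(0,2):A a3@(0,3):B a4@(3,3):A a5@(2,3):A a6@(1,4):B
t=4: a0@(0,4):A a1@(1,0):B a2@(1,1):A a3@(1,2):B a4@(3,3):A a5@(1,3):A a6@(2,0):B
t=5: a0@(0,0):A a1@(0,1):B a2@(0,2):A a3@(0,3):B a4@(3,3):A a5@(1,4):A a6@(2,1):B
t=6: a0@(0,4):A a1@(1,0):B a2@(1,1):A a3@(1,2):B a4@(3,3):A a5@(1,3):A a6@(2,1):B
t=7: a0@(0,0):A a1@(0,1):B a2@(0,2):A a3@(0,3):B a4@(3,3):A a5@(1,4):A a6@(2,1):B

6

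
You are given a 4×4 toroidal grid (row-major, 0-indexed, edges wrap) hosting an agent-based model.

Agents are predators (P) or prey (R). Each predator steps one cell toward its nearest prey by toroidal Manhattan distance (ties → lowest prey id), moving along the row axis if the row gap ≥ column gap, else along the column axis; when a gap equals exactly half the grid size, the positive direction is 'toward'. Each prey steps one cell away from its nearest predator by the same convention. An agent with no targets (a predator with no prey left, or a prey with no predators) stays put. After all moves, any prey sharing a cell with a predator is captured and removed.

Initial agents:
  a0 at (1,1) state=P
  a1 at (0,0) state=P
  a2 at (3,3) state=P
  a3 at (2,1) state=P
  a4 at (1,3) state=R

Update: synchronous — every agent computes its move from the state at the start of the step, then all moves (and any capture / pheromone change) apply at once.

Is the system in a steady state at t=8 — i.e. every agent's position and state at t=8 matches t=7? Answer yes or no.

t=1: a0@(1,2):P a1@(1,0):P a2@(0,3):P a3@(2,2):P
t=2: (unchanged — steady state)

yes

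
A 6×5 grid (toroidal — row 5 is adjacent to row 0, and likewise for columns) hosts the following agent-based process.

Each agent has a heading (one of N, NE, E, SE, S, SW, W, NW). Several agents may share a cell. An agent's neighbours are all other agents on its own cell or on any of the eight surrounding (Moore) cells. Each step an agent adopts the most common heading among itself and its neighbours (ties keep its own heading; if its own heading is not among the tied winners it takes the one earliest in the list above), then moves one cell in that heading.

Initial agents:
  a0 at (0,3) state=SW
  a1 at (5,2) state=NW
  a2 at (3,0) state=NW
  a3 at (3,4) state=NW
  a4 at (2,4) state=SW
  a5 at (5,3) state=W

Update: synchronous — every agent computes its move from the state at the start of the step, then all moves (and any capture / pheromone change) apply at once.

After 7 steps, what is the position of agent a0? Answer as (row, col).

(1, 1)

t=1: a0@(1,2):SW a1@(4,1):NW a2@(2,4):NW a3@(2,3):NW a4@(1,3):NW a5@(5,2):W
t=2: a0@(0,1):NW a1@(3,0):NW a2@(1,3):NW a3@(1,2):NW a4@(0,2):NW a5@(5,1):W
t=3: a0@(5,0):NW a1@(2,4):NW a2@(0,2):NW a3@(0,1):NW a4@(5,1):NW a5@(4,0):NW
t=4: a0@(4,4):NW a1@(1,3):NW a2@(5,1):NW a3@(5,0):NW a4@(4,0):NW a5@(3,4):NW
t=5: a0@(3,3):NW a1@(0,2):NW a2@(4,0):NW a3@(4,4):NW a4@(3,4):NW a5@(2,3):NW
t=6: a0@(2,2):NW a1@(5,1):NW a2@(3,4):NW a3@(3,3):NW a4@(2,3):NW a5@(1,2):NW
t=7: a0@(1,1):NW a1@(4,0):NW a2@(2,3):NW a3@(2,2):NW a4@(1,2):NW a5@(0,1):NW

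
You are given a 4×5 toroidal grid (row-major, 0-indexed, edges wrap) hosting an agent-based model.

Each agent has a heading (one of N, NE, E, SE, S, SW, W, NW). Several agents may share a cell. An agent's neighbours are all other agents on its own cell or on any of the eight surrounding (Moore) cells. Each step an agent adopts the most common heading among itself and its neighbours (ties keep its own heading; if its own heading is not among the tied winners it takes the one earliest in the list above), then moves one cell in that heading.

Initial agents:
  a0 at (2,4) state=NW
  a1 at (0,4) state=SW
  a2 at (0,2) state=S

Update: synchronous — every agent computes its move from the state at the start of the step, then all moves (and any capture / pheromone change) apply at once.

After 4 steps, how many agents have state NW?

1

t=1: a0@(1,3):NW a1@(1,3):SW a2@(1,2):S
t=2: a0@(0,2):NW a1@(2,2):SW a2@(2,2):S
t=3: a0@(3,1):NW a1@(3,1):SW a2@(3,2):S
t=4: a0@(2,0):NW a1@(0,0):SW a2@(0,2):S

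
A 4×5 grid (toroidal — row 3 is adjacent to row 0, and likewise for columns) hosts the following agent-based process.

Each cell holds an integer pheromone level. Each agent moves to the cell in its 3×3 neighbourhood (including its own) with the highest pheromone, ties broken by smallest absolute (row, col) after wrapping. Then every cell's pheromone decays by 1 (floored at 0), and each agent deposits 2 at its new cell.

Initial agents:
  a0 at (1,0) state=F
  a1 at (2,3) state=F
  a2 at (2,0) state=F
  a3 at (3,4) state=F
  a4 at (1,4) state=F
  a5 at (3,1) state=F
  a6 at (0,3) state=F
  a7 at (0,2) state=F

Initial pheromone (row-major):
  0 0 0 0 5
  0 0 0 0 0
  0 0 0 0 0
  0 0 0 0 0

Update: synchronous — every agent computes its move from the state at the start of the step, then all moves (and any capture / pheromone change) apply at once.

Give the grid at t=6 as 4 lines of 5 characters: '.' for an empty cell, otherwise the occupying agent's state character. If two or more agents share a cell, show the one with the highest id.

t=1: a0@(0,4) a1@(1,2) a2@(1,0) a3@(0,4) a4@(0,4) a5@(0,0) a6@(0,4) a7@(0,1) | pheromone: 2 2 0 0 12 / 2 0 2 0 0 / 0 0 0 0 0 / 0 0 0 0 0
t=2: a0@(0,4) a1@(0,1) a2@(0,4) a3@(0,4) a4@(0,4) a5@(0,4) a6@(0,4) a7@(0,0) | pheromone: 3 3 0 0 23 / 1 0 1 0 0 / 0 0 0 0 0 / 0 0 0 0 0
t=3: a0@(0,4) a1@(0,0) a2@(0,4) a3@(0,4) a4@(0,4) a5@(0,4) a6@(0,4) a7@(0,4) | pheromone: 4 2 0 0 36 / 0 0 0 0 0 / 0 0 0 0 0 / 0 0 0 0 0
t=4: a0@(0,4) a1@(0,4) a2@(0,4) a3@(0,4) a4@(0,4) a5@(0,4) a6@(0,4) a7@(0,4) | pheromone: 3 1 0 0 51 / 0 0 0 0 0 / 0 0 0 0 0 / 0 0 0 0 0
t=5: a0@(0,4) a1@(0,4) a2@(0,4) a3@(0,4) a4@(0,4) a5@(0,4) a6@(0,4) a7@(0,4) | pheromone: 2 0 0 0 66 / 0 0 0 0 0 / 0 0 0 0 0 / 0 0 0 0 0
t=6: a0@(0,4) a1@(0,4) a2@(0,4) a3@(0,4) a4@(0,4) a5@(0,4) a6@(0,4) a7@(0,4) | pheromone: 1 0 0 0 81 / 0 0 0 0 0 / 0 0 0 0 0 / 0 0 0 0 0

....F
.....
.....
.....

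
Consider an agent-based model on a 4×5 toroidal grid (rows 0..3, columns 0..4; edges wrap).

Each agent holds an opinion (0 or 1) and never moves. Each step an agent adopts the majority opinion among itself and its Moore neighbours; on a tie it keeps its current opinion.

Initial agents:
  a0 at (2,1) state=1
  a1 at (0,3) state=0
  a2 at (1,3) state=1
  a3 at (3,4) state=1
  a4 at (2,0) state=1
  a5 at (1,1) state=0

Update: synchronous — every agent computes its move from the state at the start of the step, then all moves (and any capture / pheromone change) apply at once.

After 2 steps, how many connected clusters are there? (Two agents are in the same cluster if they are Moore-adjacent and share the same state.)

t=1: a0@(2,1):1 a1@(0,3):1 a2@(1,3):1 a3@(3,4):1 a4@(2,0):1 a5@(1,1):1
t=2: (unchanged — steady state)

1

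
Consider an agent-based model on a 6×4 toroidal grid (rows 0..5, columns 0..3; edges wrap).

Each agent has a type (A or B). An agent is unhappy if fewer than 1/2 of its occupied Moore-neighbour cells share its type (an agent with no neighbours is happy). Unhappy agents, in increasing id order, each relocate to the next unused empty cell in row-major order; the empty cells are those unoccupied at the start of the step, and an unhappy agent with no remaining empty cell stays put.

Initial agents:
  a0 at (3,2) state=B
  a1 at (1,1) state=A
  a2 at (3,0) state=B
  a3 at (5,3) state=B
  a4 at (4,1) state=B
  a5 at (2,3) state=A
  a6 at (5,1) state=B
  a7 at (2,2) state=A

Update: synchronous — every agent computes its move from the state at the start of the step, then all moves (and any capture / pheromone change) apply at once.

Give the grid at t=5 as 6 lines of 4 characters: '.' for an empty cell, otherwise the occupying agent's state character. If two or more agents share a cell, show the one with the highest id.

t=1: a0@(0,0):B a1@(1,1):A a2@(3,0):B a3@(5,3):B a4@(4,1):B a5@(0,1):A a6@(5,1):B a7@(2,2):A
t=2: a0@(0,0):B a1@(1,1):A a2@(3,0):B a3@(5,3):B a4@(4,1):B a5@(0,2):A a6@(5,1):B a7@(2,2):A
t=3: a0@(0,0):B a1@(1,1):A a2@(3,0):B a3@(5,3):B a4@(4,1):B a5@(0,1):A a6@(5,1):B a7@(2,2):A
t=4: a0@(0,0):B a1@(1,1):A a2@(3,0):B a3@(5,3):B a4@(4,1):B a5@(0,2):A a6@(5,1):B a7@(2,2):A
t=5: a0@(0,0):B a1@(1,1):A a2@(3,0):B a3@(5,3):B a4@(4,1):B a5@(0,1):A a6@(5,1):B a7@(2,2):A

BA..
.A..
..A.
B...
.B..
.B.B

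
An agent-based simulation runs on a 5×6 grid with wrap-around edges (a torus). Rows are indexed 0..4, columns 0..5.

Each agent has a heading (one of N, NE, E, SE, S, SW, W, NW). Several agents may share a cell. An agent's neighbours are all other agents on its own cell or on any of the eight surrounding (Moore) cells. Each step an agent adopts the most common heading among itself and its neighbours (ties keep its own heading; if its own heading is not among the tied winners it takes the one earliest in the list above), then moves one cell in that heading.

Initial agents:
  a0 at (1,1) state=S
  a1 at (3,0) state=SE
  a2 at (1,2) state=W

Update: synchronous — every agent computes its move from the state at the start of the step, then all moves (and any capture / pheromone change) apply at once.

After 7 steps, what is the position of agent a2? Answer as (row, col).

(1, 1)

t=1: a0@(2,1):S a1@(4,1):SE a2@(1,1):W
t=2: a0@(3,1):S a1@(0,2):SE a2@(1,0):W
t=3: a0@(4,1):S a1@(1,3):SE a2@(1,5):W
t=4: a0@(0,1):S a1@(2,4):SE a2@(1,4):W
t=5: a0@(1,1):S a1@(3,5):SE a2@(1,3):W
t=6: a0@(2,1):S a1@(4,0):SE a2@(1,2):W
t=7: a0@(3,1):S a1@(0,1):SE a2@(1,1):W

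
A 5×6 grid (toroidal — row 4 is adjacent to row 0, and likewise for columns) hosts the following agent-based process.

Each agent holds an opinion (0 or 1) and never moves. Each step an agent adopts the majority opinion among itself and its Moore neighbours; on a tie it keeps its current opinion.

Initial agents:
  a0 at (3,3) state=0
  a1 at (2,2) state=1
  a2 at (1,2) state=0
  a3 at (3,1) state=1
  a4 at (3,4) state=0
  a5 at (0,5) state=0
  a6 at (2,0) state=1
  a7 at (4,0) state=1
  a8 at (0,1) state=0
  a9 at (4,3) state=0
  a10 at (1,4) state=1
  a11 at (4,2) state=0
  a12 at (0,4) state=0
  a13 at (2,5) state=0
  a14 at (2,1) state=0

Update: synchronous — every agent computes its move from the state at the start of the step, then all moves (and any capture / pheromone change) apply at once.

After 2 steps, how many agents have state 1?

4

t=1: a0@(3,3):0 a1@(2,2):0 a2@(1,2):0 a3@(3,1):1 a4@(3,4):0 a5@(0,5):0 a6@(2,0):1 a7@(4,0):1 a8@(0,1):0 a9@(4,3):0 a10@(1,4):0 a11@(4,2):0 a12@(0,4):0 a13@(2,5):0 a14@(2,1):1
t=2: (unchanged — steady state)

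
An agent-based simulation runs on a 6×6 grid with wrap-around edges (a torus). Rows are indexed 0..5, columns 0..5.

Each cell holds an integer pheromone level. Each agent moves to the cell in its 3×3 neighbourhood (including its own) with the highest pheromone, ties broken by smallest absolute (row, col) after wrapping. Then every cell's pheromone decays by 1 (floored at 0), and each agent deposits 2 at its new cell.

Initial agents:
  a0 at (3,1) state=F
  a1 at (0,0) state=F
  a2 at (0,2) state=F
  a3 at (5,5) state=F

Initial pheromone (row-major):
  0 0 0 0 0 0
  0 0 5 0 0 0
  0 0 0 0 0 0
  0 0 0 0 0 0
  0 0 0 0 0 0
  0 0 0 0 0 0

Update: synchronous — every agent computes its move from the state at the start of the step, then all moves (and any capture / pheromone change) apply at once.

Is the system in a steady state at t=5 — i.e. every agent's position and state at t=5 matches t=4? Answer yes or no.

yes

t=1: a0@(2,0) a1@(0,0) a2@(1,2) a3@(0,0) | pheromone: 4 0 0 0 0 0 / 0 0 6 0 0 0 / 2 0 0 0 0 0 / 0 0 0 0 0 0 / 0 0 0 0 0 0 / 0 0 0 0 0 0
t=2: a0@(2,0) a1@(0,0) a2@(1,2) a3@(0,0) | pheromone: 7 0 0 0 0 0 / 0 0 7 0 0 0 / 3 0 0 0 0 0 / 0 0 0 0 0 0 / 0 0 0 0 0 0 / 0 0 0 0 0 0
t=3: a0@(2,0) a1@(0,0) a2@(1,2) a3@(0,0) | pheromone: 10 0 0 0 0 0 / 0 0 8 0 0 0 / 4 0 0 0 0 0 / 0 0 0 0 0 0 / 0 0 0 0 0 0 / 0 0 0 0 0 0
t=4: a0@(2,0) a1@(0,0) a2@(1,2) a3@(0,0) | pheromone: 13 0 0 0 0 0 / 0 0 9 0 0 0 / 5 0 0 0 0 0 / 0 0 0 0 0 0 / 0 0 0 0 0 0 / 0 0 0 0 0 0
t=5: a0@(2,0) a1@(0,0) a2@(1,2) a3@(0,0) | pheromone: 16 0 0 0 0 0 / 0 0 10 0 0 0 / 6 0 0 0 0 0 / 0 0 0 0 0 0 / 0 0 0 0 0 0 / 0 0 0 0 0 0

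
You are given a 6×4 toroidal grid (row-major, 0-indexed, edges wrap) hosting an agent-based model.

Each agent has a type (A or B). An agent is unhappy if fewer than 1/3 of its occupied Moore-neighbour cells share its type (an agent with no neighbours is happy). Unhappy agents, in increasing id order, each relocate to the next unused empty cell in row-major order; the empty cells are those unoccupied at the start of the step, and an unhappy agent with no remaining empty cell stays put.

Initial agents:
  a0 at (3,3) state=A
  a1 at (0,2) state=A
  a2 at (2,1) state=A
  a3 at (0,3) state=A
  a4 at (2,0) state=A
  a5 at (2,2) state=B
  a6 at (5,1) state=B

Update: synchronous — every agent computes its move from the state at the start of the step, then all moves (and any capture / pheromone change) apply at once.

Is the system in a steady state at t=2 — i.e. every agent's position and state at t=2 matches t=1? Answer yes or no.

yes

t=1: a0@(3,3):A a1@(0,2):A a2@(2,1):A a3@(0,3):A a4@(2,0):A a5@(0,0):B a6@(0,1):B
t=2: (unchanged — steady state)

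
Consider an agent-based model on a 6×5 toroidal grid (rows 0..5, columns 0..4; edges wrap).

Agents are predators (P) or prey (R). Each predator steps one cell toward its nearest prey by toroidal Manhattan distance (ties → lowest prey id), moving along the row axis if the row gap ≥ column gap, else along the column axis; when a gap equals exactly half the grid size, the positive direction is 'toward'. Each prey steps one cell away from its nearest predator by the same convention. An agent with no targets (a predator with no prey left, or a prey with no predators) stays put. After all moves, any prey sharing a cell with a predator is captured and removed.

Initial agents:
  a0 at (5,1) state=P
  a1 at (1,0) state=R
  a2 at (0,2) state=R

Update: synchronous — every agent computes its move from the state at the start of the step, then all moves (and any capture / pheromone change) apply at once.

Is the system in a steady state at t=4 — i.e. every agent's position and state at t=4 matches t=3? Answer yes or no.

t=1: a0@(0,1):P a1@(2,0):R a2@(1,2):R
t=2: a0@(1,1):P a1@(3,0):R a2@(2,2):R
t=3: a0@(2,1):P a1@(4,0):R a2@(3,2):R
t=4: a0@(3,1):P a1@(5,0):R a2@(4,2):R

no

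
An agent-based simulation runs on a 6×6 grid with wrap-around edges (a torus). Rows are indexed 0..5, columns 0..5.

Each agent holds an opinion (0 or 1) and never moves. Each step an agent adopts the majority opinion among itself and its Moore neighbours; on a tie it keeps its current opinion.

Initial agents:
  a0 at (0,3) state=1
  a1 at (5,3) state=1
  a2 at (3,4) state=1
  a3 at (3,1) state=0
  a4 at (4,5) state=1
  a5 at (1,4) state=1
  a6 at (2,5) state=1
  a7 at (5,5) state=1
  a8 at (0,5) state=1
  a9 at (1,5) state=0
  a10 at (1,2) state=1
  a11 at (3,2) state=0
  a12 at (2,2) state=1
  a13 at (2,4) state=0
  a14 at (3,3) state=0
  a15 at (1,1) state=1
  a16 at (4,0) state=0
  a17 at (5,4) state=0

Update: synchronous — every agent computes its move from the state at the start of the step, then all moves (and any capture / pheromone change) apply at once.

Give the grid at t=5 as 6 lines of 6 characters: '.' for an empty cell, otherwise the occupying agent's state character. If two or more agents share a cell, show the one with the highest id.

...1.1
.11.11
..1.11
.0011.
0....1
...111

t=1: a0@(0,3):1 a1@(5,3):1 a2@(3,4):1 a3@(3,1):0 a4@(4,5):1 a5@(1,4):1 a6@(2,5):1 a7@(5,5):1 a8@(0,5):1 a9@(1,5):1 a10@(1,2):1 a11@(3,2):0 a12@(2,2):1 a13@(2,4):0 a14@(3,3):0 a15@(1,1):1 a16@(4,0):0 a17@(5,4):1
t=2: a0@(0,3):1 a1@(5,3):1 a2@(3,4):1 a3@(3,1):0 a4@(4,5):1 a5@(1,4):1 a6@(2,5):1 a7@(5,5):1 a8@(0,5):1 a9@(1,5):1 a10@(1,2):1 a11@(3,2):0 a12@(2,2):1 a13@(2,4):1 a14@(3,3):0 a15@(1,1):1 a16@(4,0):0 a17@(5,4):1
t=3: a0@(0,3):1 a1@(5,3):1 a2@(3,4):1 a3@(3,1):0 a4@(4,5):1 a5@(1,4):1 a6@(2,5):1 a7@(5,5):1 a8@(0,5):1 a9@(1,5):1 a10@(1,2):1 a11@(3,2):0 a12@(2,2):1 a13@(2,4):1 a14@(3,3):1 a15@(1,1):1 a16@(4,0):0 a17@(5,4):1
t=4: (unchanged — steady state)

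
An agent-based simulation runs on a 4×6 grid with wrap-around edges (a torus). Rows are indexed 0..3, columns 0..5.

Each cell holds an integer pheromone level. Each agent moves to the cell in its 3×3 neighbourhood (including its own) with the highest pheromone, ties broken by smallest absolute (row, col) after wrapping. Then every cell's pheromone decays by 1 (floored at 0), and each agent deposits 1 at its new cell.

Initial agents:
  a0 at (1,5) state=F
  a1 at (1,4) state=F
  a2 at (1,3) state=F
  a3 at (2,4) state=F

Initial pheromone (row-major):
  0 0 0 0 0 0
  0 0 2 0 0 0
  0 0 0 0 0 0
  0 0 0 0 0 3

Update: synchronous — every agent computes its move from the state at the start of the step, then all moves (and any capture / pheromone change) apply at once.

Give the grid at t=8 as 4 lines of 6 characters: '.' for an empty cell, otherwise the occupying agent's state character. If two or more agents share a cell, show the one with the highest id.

t=1: a0@(0,0) a1@(0,3) a2@(1,2) a3@(3,5) | pheromone: 1 0 0 1 0 0 / 0 0 2 0 0 0 / 0 0 0 0 0 0 / 0 0 0 0 0 3
t=2: a0@(3,5) a1@(1,2) a2@(1,2) a3@(3,5) | pheromone: 0 0 0 0 0 0 / 0 0 3 0 0 0 / 0 0 0 0 0 0 / 0 0 0 0 0 4
t=3: a0@(3,5) a1@(1,2) a2@(1,2) a3@(3,5) | pheromone: 0 0 0 0 0 0 / 0 0 4 0 0 0 / 0 0 0 0 0 0 / 0 0 0 0 0 5
t=4: a0@(3,5) a1@(1,2) a2@(1,2) a3@(3,5) | pheromone: 0 0 0 0 0 0 / 0 0 5 0 0 0 / 0 0 0 0 0 0 / 0 0 0 0 0 6
t=5: a0@(3,5) a1@(1,2) a2@(1,2) a3@(3,5) | pheromone: 0 0 0 0 0 0 / 0 0 6 0 0 0 / 0 0 0 0 0 0 / 0 0 0 0 0 7
t=6: a0@(3,5) a1@(1,2) a2@(1,2) a3@(3,5) | pheromone: 0 0 0 0 0 0 / 0 0 7 0 0 0 / 0 0 0 0 0 0 / 0 0 0 0 0 8
t=7: a0@(3,5) a1@(1,2) a2@(1,2) a3@(3,5) | pheromone: 0 0 0 0 0 0 / 0 0 8 0 0 0 / 0 0 0 0 0 0 / 0 0 0 0 0 9
t=8: a0@(3,5) a1@(1,2) a2@(1,2) a3@(3,5) | pheromone: 0 0 0 0 0 0 / 0 0 9 0 0 0 / 0 0 0 0 0 0 / 0 0 0 0 0 10

......
..F...
......
.....F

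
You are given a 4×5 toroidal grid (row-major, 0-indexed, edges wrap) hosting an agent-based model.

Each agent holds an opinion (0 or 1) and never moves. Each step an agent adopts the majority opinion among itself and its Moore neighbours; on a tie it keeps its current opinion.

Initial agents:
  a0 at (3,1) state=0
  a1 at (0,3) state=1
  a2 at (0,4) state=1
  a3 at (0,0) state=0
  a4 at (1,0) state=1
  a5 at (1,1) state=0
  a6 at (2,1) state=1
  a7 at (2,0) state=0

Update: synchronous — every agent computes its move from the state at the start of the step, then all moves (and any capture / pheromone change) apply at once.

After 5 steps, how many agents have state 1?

t=1: a0@(3,1):0 a1@(0,3):1 a2@(0,4):1 a3@(0,0):0 a4@(1,0):1 a5@(1,1):0 a6@(2,1):0 a7@(2,0):0
t=2: a0@(3,1):0 a1@(0,3):1 a2@(0,4):1 a3@(0,0):0 a4@(1,0):0 a5@(1,1):0 a6@(2,1):0 a7@(2,0):0
t=3: (unchanged — steady state)

2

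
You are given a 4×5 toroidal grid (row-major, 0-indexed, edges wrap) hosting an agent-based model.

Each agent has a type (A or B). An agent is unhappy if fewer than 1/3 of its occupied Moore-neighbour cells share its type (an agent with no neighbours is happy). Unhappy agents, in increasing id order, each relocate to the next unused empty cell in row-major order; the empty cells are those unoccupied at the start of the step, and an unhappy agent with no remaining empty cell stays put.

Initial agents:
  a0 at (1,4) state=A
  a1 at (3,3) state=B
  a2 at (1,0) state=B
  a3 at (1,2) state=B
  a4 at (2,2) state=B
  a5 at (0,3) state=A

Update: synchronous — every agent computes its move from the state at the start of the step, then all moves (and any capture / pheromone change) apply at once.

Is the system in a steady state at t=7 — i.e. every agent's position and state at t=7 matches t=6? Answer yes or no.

t=1: a0@(1,4):A a1@(3,3):B a2@(0,0):B a3@(1,2):B a4@(2,2):B a5@(0,3):A
t=2: a0@(1,4):A a1@(3,3):B a2@(0,1):B a3@(1,2):B a4@(2,2):B a5@(0,3):A
t=3: (unchanged — steady state)

yes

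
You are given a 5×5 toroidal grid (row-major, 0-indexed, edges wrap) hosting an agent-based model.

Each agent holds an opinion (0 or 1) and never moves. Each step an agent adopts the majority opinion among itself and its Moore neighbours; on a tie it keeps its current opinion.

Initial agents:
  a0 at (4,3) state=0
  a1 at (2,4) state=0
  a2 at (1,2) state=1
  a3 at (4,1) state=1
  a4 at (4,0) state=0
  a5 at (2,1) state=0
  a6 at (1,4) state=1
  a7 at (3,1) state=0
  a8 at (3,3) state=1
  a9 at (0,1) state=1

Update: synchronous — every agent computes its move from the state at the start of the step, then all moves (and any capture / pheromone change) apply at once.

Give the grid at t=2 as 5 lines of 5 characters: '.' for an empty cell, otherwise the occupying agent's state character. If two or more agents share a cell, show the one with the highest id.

.1...
..1.1
.0..1
.0.0.
01.0.

t=1: a0@(4,3):0 a1@(2,4):1 a2@(1,2):1 a3@(4,1):1 a4@(4,0):0 a5@(2,1):0 a6@(1,4):1 a7@(3,1):0 a8@(3,3):0 a9@(0,1):1
t=2: (unchanged — steady state)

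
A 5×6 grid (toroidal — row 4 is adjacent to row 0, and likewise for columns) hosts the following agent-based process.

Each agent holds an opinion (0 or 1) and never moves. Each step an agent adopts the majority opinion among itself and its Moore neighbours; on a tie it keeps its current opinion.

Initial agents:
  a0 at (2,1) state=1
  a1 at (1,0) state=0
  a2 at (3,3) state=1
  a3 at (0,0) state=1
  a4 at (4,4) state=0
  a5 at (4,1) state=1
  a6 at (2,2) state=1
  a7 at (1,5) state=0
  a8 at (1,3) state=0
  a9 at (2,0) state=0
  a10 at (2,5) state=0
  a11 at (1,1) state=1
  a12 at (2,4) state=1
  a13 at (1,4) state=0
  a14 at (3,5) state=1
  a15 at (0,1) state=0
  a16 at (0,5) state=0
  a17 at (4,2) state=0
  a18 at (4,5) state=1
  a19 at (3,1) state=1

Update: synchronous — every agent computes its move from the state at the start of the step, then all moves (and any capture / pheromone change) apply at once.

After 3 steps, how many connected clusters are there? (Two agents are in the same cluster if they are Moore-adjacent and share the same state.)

t=1: a0@(2,1):1 a1@(1,0):0 a2@(3,3):1 a3@(0,0):1 a4@(4,4):1 a5@(4,1):1 a6@(2,2):1 a7@(1,5):0 a8@(1,3):0 a9@(2,0):0 a10@(2,5):0 a11@(1,1):1 a12@(2,4):0 a13@(1,4):0 a14@(3,5):1 a15@(0,1):0 a16@(0,5):0 a17@(4,2):1 a18@(4,5):1 a19@(3,1):1
t=2: a0@(2,1):1 a1@(1,0):0 a2@(3,3):1 a3@(0,0):1 a4@(4,4):1 a5@(4,1):1 a6@(2,2):1 a7@(1,5):0 a8@(1,3):0 a9@(2,0):0 a10@(2,5):0 a11@(1,1):1 a12@(2,4):0 a13@(1,4):0 a14@(3,5):1 a15@(0,1):1 a16@(0,5):0 a17@(4,2):1 a18@(4,5):1 a19@(3,1):1
t=3: (unchanged — steady state)

2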